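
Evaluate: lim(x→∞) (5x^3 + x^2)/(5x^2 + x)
This is an ∞/∞ indeterminate form.

Apply L'Hôpital's rule: differentiate numerator and denominator separately.
  f(x) = 5·x^3 + x^2   ⇒   f'(x) = 15·x^2 + 2·x
  g(x) = 5·x^2 + x   ⇒   g'(x) = 10·x + 1
  lim(x→∞) f'(x)/g'(x) = lim(x→∞) (15·x^2 + 2·x)/(10·x + 1)
  = ∞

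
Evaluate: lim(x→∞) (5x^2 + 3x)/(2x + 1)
This is an ∞/∞ indeterminate form.

Apply L'Hôpital's rule: differentiate numerator and denominator separately.
  f(x) = 5·x^2 + 3·x   ⇒   f'(x) = 10·x + 3
  g(x) = 2·x + 1   ⇒   g'(x) = 2
  lim(x→∞) f'(x)/g'(x) = lim(x→∞) (10·x + 3)/(2)
  = ∞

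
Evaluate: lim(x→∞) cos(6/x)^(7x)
This is an exponential indeterminate form.

For exponential indeterminate forms, take the natural log:
  Let L = lim(x→∞) cos(6/x)^(7x)
  Then ln(L) = lim(x→∞) [exponent × ln(base)]
  Evaluate using L'Hôpital or standard limits, then exponentiate.
  L = 1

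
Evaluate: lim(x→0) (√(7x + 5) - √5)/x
This is a standard limit.

Factor or rationalize the expression:
  lim(x→0) (√(7x + 5) - √5)/x = 7·sqrt(5)/10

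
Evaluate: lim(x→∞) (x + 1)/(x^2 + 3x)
This is an ∞/∞ indeterminate form.

Apply L'Hôpital's rule: differentiate numerator and denominator separately.
  f(x) = x + 1   ⇒   f'(x) = 1
  g(x) = x^2 + 3·x   ⇒   g'(x) = 2·x + 3
  lim(x→∞) f'(x)/g'(x) = lim(x→∞) (1)/(2·x + 3)
  = 0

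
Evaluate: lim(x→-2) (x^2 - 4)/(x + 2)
This is a standard limit.

Factor or rationalize the expression:
  lim(x→-2) (x^2 - 4)/(x + 2) = -4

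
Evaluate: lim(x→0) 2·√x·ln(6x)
This is a 0·∞ indeterminate form.

Rewrite 0·∞ as a quotient (0/0 or ∞/∞ form), then apply L'Hôpital's rule:
  lim(x→0) 2·√x·ln(6x) = 0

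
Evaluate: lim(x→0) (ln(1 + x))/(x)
This is a 0/0 indeterminate form.

Apply L'Hôpital's rule: differentiate numerator and denominator separately.
  f(x) = ln(x + 1)   ⇒   f'(x) = 1/(x + 1)
  g(x) = x   ⇒   g'(x) = 1
  lim(x→0) f'(x)/g'(x) = lim(x→0) (1/(x + 1))/(1)
  = 1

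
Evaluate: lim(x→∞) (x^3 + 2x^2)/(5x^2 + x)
This is an ∞/∞ indeterminate form.

Apply L'Hôpital's rule: differentiate numerator and denominator separately.
  f(x) = x^3 + 2·x^2   ⇒   f'(x) = 3·x^2 + 4·x
  g(x) = 5·x^2 + x   ⇒   g'(x) = 10·x + 1
  lim(x→∞) f'(x)/g'(x) = lim(x→∞) (3·x^2 + 4·x)/(10·x + 1)
  = ∞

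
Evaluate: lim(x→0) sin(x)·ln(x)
This is a 0·∞ indeterminate form.

Rewrite 0·∞ as a quotient (0/0 or ∞/∞ form), then apply L'Hôpital's rule:
  lim(x→0) sin(x)·ln(x) = 0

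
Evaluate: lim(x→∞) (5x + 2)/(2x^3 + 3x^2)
This is an ∞/∞ indeterminate form.

Apply L'Hôpital's rule: differentiate numerator and denominator separately.
  f(x) = 5·x + 2   ⇒   f'(x) = 5
  g(x) = 2·x^3 + 3·x^2   ⇒   g'(x) = 6·x^2 + 6·x
  lim(x→∞) f'(x)/g'(x) = lim(x→∞) (5)/(6·x^2 + 6·x)
  = 0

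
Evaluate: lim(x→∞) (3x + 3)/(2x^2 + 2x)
This is an ∞/∞ indeterminate form.

Apply L'Hôpital's rule: differentiate numerator and denominator separately.
  f(x) = 3·x + 3   ⇒   f'(x) = 3
  g(x) = 2·x^2 + 2·x   ⇒   g'(x) = 4·x + 2
  lim(x→∞) f'(x)/g'(x) = lim(x→∞) (3)/(4·x + 2)
  = 0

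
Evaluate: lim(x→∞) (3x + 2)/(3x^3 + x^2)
This is an ∞/∞ indeterminate form.

Apply L'Hôpital's rule: differentiate numerator and denominator separately.
  f(x) = 3·x + 2   ⇒   f'(x) = 3
  g(x) = 3·x^3 + x^2   ⇒   g'(x) = 9·x^2 + 2·x
  lim(x→∞) f'(x)/g'(x) = lim(x→∞) (3)/(9·x^2 + 2·x)
  = 0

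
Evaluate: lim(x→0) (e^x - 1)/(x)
This is a 0/0 indeterminate form.

Apply L'Hôpital's rule: differentiate numerator and denominator separately.
  f(x) = e^(x) - 1   ⇒   f'(x) = e^(x)
  g(x) = x   ⇒   g'(x) = 1
  lim(x→0) f'(x)/g'(x) = lim(x→0) (e^(x))/(1)
  = 1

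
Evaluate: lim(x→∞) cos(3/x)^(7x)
This is an exponential indeterminate form.

For exponential indeterminate forms, take the natural log:
  Let L = lim(x→∞) cos(3/x)^(7x)
  Then ln(L) = lim(x→∞) [exponent × ln(base)]
  Evaluate using L'Hôpital or standard limits, then exponentiate.
  L = 1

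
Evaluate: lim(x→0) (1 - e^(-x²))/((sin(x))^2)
This is a 0/0 indeterminate form.

Apply L'Hôpital's rule: differentiate numerator and denominator separately.
  f(x) = 1 - e^(-x^2)   ⇒   f'(x) = 2·x·e^(-x^2)
  g(x) = sin(x)^2   ⇒   g'(x) = 2·sin(x)·cos(x)
  lim(x→0) f'(x)/g'(x) = lim(x→0) (2·x·e^(-x^2))/(2·sin(x)·cos(x))
  = 1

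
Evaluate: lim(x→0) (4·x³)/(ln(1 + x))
This is a 0/0 indeterminate form.

Apply L'Hôpital's rule: differentiate numerator and denominator separately.
  f(x) = 4·x^3   ⇒   f'(x) = 12·x^2
  g(x) = ln(x + 1)   ⇒   g'(x) = 1/(x + 1)
  lim(x→0) f'(x)/g'(x) = lim(x→0) (12·x^2)/(1/(x + 1))
  = 0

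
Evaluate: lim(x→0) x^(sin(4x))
This is an exponential indeterminate form.

For exponential indeterminate forms, take the natural log:
  Let L = lim(x→0) x^(sin(4x))
  Then ln(L) = lim(x→0) [exponent × ln(base)]
  Evaluate using L'Hôpital or standard limits, then exponentiate.
  L = 1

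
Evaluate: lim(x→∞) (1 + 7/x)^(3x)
This is an exponential indeterminate form.

For exponential indeterminate forms, take the natural log:
  Let L = lim(x→∞) (1 + 7/x)^(3x)
  Then ln(L) = lim(x→∞) [exponent × ln(base)]
  Evaluate using L'Hôpital or standard limits, then exponentiate.
  L = e^(21)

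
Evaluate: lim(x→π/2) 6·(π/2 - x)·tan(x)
This is a 0·∞ indeterminate form.

Rewrite 0·∞ as a quotient (0/0 or ∞/∞ form), then apply L'Hôpital's rule:
  lim(x→π/2) 6·(π/2 - x)·tan(x) = 6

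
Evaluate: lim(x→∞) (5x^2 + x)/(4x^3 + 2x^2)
This is an ∞/∞ indeterminate form.

Apply L'Hôpital's rule: differentiate numerator and denominator separately.
  f(x) = 5·x^2 + x   ⇒   f'(x) = 10·x + 1
  g(x) = 4·x^3 + 2·x^2   ⇒   g'(x) = 12·x^2 + 4·x
  lim(x→∞) f'(x)/g'(x) = lim(x→∞) (10·x + 1)/(12·x^2 + 4·x)
  = 0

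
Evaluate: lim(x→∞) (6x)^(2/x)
This is an exponential indeterminate form.

For exponential indeterminate forms, take the natural log:
  Let L = lim(x→∞) (6x)^(2/x)
  Then ln(L) = lim(x→∞) [exponent × ln(base)]
  Evaluate using L'Hôpital or standard limits, then exponentiate.
  L = 1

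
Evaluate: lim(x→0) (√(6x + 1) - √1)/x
This is a standard limit.

Factor or rationalize the expression:
  lim(x→0) (√(6x + 1) - √1)/x = 3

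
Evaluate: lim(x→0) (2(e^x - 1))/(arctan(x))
This is a 0/0 indeterminate form.

Apply L'Hôpital's rule: differentiate numerator and denominator separately.
  f(x) = 2·e^(x) - 2   ⇒   f'(x) = 2·e^(x)
  g(x) = atan(x)   ⇒   g'(x) = 1/(x^2 + 1)
  lim(x→0) f'(x)/g'(x) = lim(x→0) (2·e^(x))/(1/(x^2 + 1))
  = 2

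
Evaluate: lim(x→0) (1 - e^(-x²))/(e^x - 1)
This is a 0/0 indeterminate form.

Apply L'Hôpital's rule: differentiate numerator and denominator separately.
  f(x) = 1 - e^(-x^2)   ⇒   f'(x) = 2·x·e^(-x^2)
  g(x) = e^(x) - 1   ⇒   g'(x) = e^(x)
  lim(x→0) f'(x)/g'(x) = lim(x→0) (2·x·e^(-x^2))/(e^(x))
  = 0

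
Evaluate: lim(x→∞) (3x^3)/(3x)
This is an ∞/∞ indeterminate form.

Apply L'Hôpital's rule: differentiate numerator and denominator separately.
  f(x) = 3·x^3   ⇒   f'(x) = 9·x^2
  g(x) = 3·x   ⇒   g'(x) = 3
  lim(x→∞) f'(x)/g'(x) = lim(x→∞) (9·x^2)/(3)
  = ∞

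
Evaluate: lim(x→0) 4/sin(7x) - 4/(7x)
This is an ∞-∞ indeterminate form.

Combine fractions or rationalize to convert ∞-∞ to 0/0 form:
  lim(x→0) 4/sin(7x) - 4/(7x) = 0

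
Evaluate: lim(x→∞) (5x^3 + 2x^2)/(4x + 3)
This is an ∞/∞ indeterminate form.

Apply L'Hôpital's rule: differentiate numerator and denominator separately.
  f(x) = 5·x^3 + 2·x^2   ⇒   f'(x) = 15·x^2 + 4·x
  g(x) = 4·x + 3   ⇒   g'(x) = 4
  lim(x→∞) f'(x)/g'(x) = lim(x→∞) (15·x^2 + 4·x)/(4)
  = ∞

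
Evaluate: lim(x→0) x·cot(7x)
This is a 0·∞ indeterminate form.

Rewrite 0·∞ as a quotient (0/0 or ∞/∞ form), then apply L'Hôpital's rule:
  lim(x→0) x·cot(7x) = 1/7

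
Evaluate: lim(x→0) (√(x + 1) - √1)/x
This is a standard limit.

Factor or rationalize the expression:
  lim(x→0) (√(x + 1) - √1)/x = 1/2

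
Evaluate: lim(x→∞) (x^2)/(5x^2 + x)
This is an ∞/∞ indeterminate form.

Apply L'Hôpital's rule: differentiate numerator and denominator separately.
  f(x) = x^2   ⇒   f'(x) = 2·x
  g(x) = 5·x^2 + x   ⇒   g'(x) = 10·x + 1
  lim(x→∞) f'(x)/g'(x) = lim(x→∞) (2·x)/(10·x + 1)
  = 1/5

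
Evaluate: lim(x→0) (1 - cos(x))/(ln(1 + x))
This is a 0/0 indeterminate form.

Apply L'Hôpital's rule: differentiate numerator and denominator separately.
  f(x) = 1 - cos(x)   ⇒   f'(x) = sin(x)
  g(x) = ln(x + 1)   ⇒   g'(x) = 1/(x + 1)
  lim(x→0) f'(x)/g'(x) = lim(x→0) (sin(x))/(1/(x + 1))
  = 0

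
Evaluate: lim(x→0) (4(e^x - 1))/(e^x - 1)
This is a 0/0 indeterminate form.

Apply L'Hôpital's rule: differentiate numerator and denominator separately.
  f(x) = 4·e^(x) - 4   ⇒   f'(x) = 4·e^(x)
  g(x) = e^(x) - 1   ⇒   g'(x) = e^(x)
  lim(x→0) f'(x)/g'(x) = lim(x→0) (4·e^(x))/(e^(x))
  = 4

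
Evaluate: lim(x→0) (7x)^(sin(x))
This is an exponential indeterminate form.

For exponential indeterminate forms, take the natural log:
  Let L = lim(x→0) (7x)^(sin(x))
  Then ln(L) = lim(x→0) [exponent × ln(base)]
  Evaluate using L'Hôpital or standard limits, then exponentiate.
  L = 1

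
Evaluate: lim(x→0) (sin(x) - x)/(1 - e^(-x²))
This is a 0/0 indeterminate form.

Apply L'Hôpital's rule: differentiate numerator and denominator separately.
  f(x) = -x + sin(x)   ⇒   f'(x) = cos(x) - 1
  g(x) = 1 - e^(-x^2)   ⇒   g'(x) = 2·x·e^(-x^2)
  lim(x→0) f'(x)/g'(x) = lim(x→0) (cos(x) - 1)/(2·x·e^(-x^2))
  = 0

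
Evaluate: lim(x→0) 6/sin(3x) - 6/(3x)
This is an ∞-∞ indeterminate form.

Combine fractions or rationalize to convert ∞-∞ to 0/0 form:
  lim(x→0) 6/sin(3x) - 6/(3x) = 0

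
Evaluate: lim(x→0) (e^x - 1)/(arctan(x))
This is a 0/0 indeterminate form.

Apply L'Hôpital's rule: differentiate numerator and denominator separately.
  f(x) = e^(x) - 1   ⇒   f'(x) = e^(x)
  g(x) = atan(x)   ⇒   g'(x) = 1/(x^2 + 1)
  lim(x→0) f'(x)/g'(x) = lim(x→0) (e^(x))/(1/(x^2 + 1))
  = 1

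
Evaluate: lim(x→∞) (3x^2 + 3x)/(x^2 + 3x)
This is an ∞/∞ indeterminate form.

Apply L'Hôpital's rule: differentiate numerator and denominator separately.
  f(x) = 3·x^2 + 3·x   ⇒   f'(x) = 6·x + 3
  g(x) = x^2 + 3·x   ⇒   g'(x) = 2·x + 3
  lim(x→∞) f'(x)/g'(x) = lim(x→∞) (6·x + 3)/(2·x + 3)
  = 3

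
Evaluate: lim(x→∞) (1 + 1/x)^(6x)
This is an exponential indeterminate form.

For exponential indeterminate forms, take the natural log:
  Let L = lim(x→∞) (1 + 1/x)^(6x)
  Then ln(L) = lim(x→∞) [exponent × ln(base)]
  Evaluate using L'Hôpital or standard limits, then exponentiate.
  L = e^(6)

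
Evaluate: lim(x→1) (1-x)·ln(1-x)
This is a 0·∞ indeterminate form.

Rewrite 0·∞ as a quotient (0/0 or ∞/∞ form), then apply L'Hôpital's rule:
  lim(x→1) (1-x)·ln(1-x) = 0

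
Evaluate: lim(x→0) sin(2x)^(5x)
This is an exponential indeterminate form.

For exponential indeterminate forms, take the natural log:
  Let L = lim(x→0) sin(2x)^(5x)
  Then ln(L) = lim(x→0) [exponent × ln(base)]
  Evaluate using L'Hôpital or standard limits, then exponentiate.
  L = 1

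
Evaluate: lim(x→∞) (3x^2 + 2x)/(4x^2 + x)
This is an ∞/∞ indeterminate form.

Apply L'Hôpital's rule: differentiate numerator and denominator separately.
  f(x) = 3·x^2 + 2·x   ⇒   f'(x) = 6·x + 2
  g(x) = 4·x^2 + x   ⇒   g'(x) = 8·x + 1
  lim(x→∞) f'(x)/g'(x) = lim(x→∞) (6·x + 2)/(8·x + 1)
  = 3/4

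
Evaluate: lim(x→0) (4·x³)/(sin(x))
This is a 0/0 indeterminate form.

Apply L'Hôpital's rule: differentiate numerator and denominator separately.
  f(x) = 4·x^3   ⇒   f'(x) = 12·x^2
  g(x) = sin(x)   ⇒   g'(x) = cos(x)
  lim(x→0) f'(x)/g'(x) = lim(x→0) (12·x^2)/(cos(x))
  = 0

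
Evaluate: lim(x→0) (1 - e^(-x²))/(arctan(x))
This is a 0/0 indeterminate form.

Apply L'Hôpital's rule: differentiate numerator and denominator separately.
  f(x) = 1 - e^(-x^2)   ⇒   f'(x) = 2·x·e^(-x^2)
  g(x) = atan(x)   ⇒   g'(x) = 1/(x^2 + 1)
  lim(x→0) f'(x)/g'(x) = lim(x→0) (2·x·e^(-x^2))/(1/(x^2 + 1))
  = 0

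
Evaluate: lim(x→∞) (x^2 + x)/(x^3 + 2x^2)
This is an ∞/∞ indeterminate form.

Apply L'Hôpital's rule: differentiate numerator and denominator separately.
  f(x) = x^2 + x   ⇒   f'(x) = 2·x + 1
  g(x) = x^3 + 2·x^2   ⇒   g'(x) = 3·x^2 + 4·x
  lim(x→∞) f'(x)/g'(x) = lim(x→∞) (2·x + 1)/(3·x^2 + 4·x)
  = 0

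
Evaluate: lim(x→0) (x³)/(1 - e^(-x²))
This is a 0/0 indeterminate form.

Apply L'Hôpital's rule: differentiate numerator and denominator separately.
  f(x) = x^3   ⇒   f'(x) = 3·x^2
  g(x) = 1 - e^(-x^2)   ⇒   g'(x) = 2·x·e^(-x^2)
  lim(x→0) f'(x)/g'(x) = lim(x→0) (3·x^2)/(2·x·e^(-x^2))
  = 0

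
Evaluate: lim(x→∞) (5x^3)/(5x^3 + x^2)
This is an ∞/∞ indeterminate form.

Apply L'Hôpital's rule: differentiate numerator and denominator separately.
  f(x) = 5·x^3   ⇒   f'(x) = 15·x^2
  g(x) = 5·x^3 + x^2   ⇒   g'(x) = 15·x^2 + 2·x
  lim(x→∞) f'(x)/g'(x) = lim(x→∞) (15·x^2)/(15·x^2 + 2·x)
  = 1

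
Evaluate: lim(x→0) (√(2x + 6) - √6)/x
This is a standard limit.

Factor or rationalize the expression:
  lim(x→0) (√(2x + 6) - √6)/x = sqrt(6)/6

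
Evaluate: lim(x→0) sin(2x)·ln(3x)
This is a 0·∞ indeterminate form.

Rewrite 0·∞ as a quotient (0/0 or ∞/∞ form), then apply L'Hôpital's rule:
  lim(x→0) sin(2x)·ln(3x) = 0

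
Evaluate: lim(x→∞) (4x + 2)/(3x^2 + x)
This is an ∞/∞ indeterminate form.

Apply L'Hôpital's rule: differentiate numerator and denominator separately.
  f(x) = 4·x + 2   ⇒   f'(x) = 4
  g(x) = 3·x^2 + x   ⇒   g'(x) = 6·x + 1
  lim(x→∞) f'(x)/g'(x) = lim(x→∞) (4)/(6·x + 1)
  = 0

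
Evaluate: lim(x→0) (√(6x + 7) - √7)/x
This is a standard limit.

Factor or rationalize the expression:
  lim(x→0) (√(6x + 7) - √7)/x = 3·sqrt(7)/7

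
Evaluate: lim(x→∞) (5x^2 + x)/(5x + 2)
This is an ∞/∞ indeterminate form.

Apply L'Hôpital's rule: differentiate numerator and denominator separately.
  f(x) = 5·x^2 + x   ⇒   f'(x) = 10·x + 1
  g(x) = 5·x + 2   ⇒   g'(x) = 5
  lim(x→∞) f'(x)/g'(x) = lim(x→∞) (10·x + 1)/(5)
  = ∞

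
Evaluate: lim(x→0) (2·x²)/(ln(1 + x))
This is a 0/0 indeterminate form.

Apply L'Hôpital's rule: differentiate numerator and denominator separately.
  f(x) = 2·x^2   ⇒   f'(x) = 4·x
  g(x) = ln(x + 1)   ⇒   g'(x) = 1/(x + 1)
  lim(x→0) f'(x)/g'(x) = lim(x→0) (4·x)/(1/(x + 1))
  = 0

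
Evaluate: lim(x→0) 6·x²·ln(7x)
This is a 0·∞ indeterminate form.

Rewrite 0·∞ as a quotient (0/0 or ∞/∞ form), then apply L'Hôpital's rule:
  lim(x→0) 6·x²·ln(7x) = 0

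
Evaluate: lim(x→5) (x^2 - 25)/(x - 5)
This is a standard limit.

Factor or rationalize the expression:
  lim(x→5) (x^2 - 25)/(x - 5) = 10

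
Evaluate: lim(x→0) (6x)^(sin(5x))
This is an exponential indeterminate form.

For exponential indeterminate forms, take the natural log:
  Let L = lim(x→0) (6x)^(sin(5x))
  Then ln(L) = lim(x→0) [exponent × ln(base)]
  Evaluate using L'Hôpital or standard limits, then exponentiate.
  L = 1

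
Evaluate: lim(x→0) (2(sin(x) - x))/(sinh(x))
This is a 0/0 indeterminate form.

Apply L'Hôpital's rule: differentiate numerator and denominator separately.
  f(x) = -2·x + 2·sin(x)   ⇒   f'(x) = 2·cos(x) - 2
  g(x) = sinh(x)   ⇒   g'(x) = cosh(x)
  lim(x→0) f'(x)/g'(x) = lim(x→0) (2·cos(x) - 2)/(cosh(x))
  = 0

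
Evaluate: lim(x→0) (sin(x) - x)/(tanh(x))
This is a 0/0 indeterminate form.

Apply L'Hôpital's rule: differentiate numerator and denominator separately.
  f(x) = -x + sin(x)   ⇒   f'(x) = cos(x) - 1
  g(x) = tanh(x)   ⇒   g'(x) = 1 - tanh(x)^2
  lim(x→0) f'(x)/g'(x) = lim(x→0) (cos(x) - 1)/(1 - tanh(x)^2)
  = 0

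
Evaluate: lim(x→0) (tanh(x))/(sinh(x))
This is a 0/0 indeterminate form.

Apply L'Hôpital's rule: differentiate numerator and denominator separately.
  f(x) = tanh(x)   ⇒   f'(x) = 1 - tanh(x)^2
  g(x) = sinh(x)   ⇒   g'(x) = cosh(x)
  lim(x→0) f'(x)/g'(x) = lim(x→0) (1 - tanh(x)^2)/(cosh(x))
  = 1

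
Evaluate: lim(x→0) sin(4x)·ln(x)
This is a 0·∞ indeterminate form.

Rewrite 0·∞ as a quotient (0/0 or ∞/∞ form), then apply L'Hôpital's rule:
  lim(x→0) sin(4x)·ln(x) = 0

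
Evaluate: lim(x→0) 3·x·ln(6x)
This is a 0·∞ indeterminate form.

Rewrite 0·∞ as a quotient (0/0 or ∞/∞ form), then apply L'Hôpital's rule:
  lim(x→0) 3·x·ln(6x) = 0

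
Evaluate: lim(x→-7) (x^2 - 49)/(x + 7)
This is a standard limit.

Factor or rationalize the expression:
  lim(x→-7) (x^2 - 49)/(x + 7) = -14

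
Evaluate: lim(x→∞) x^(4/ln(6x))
This is an exponential indeterminate form.

For exponential indeterminate forms, take the natural log:
  Let L = lim(x→∞) x^(4/ln(6x))
  Then ln(L) = lim(x→∞) [exponent × ln(base)]
  Evaluate using L'Hôpital or standard limits, then exponentiate.
  L = e^(4)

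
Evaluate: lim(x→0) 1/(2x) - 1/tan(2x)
This is an ∞-∞ indeterminate form.

Combine fractions or rationalize to convert ∞-∞ to 0/0 form:
  lim(x→0) 1/(2x) - 1/tan(2x) = 0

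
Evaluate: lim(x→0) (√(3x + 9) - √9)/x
This is a standard limit.

Factor or rationalize the expression:
  lim(x→0) (√(3x + 9) - √9)/x = 1/2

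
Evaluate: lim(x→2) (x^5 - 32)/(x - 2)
This is a standard limit.

Factor or rationalize the expression:
  lim(x→2) (x^5 - 32)/(x - 2) = 80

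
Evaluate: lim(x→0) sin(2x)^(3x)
This is an exponential indeterminate form.

For exponential indeterminate forms, take the natural log:
  Let L = lim(x→0) sin(2x)^(3x)
  Then ln(L) = lim(x→0) [exponent × ln(base)]
  Evaluate using L'Hôpital or standard limits, then exponentiate.
  L = 1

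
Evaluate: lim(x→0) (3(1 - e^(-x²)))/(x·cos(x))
This is a 0/0 indeterminate form.

Apply L'Hôpital's rule: differentiate numerator and denominator separately.
  f(x) = 3 - 3·e^(-x^2)   ⇒   f'(x) = 6·x·e^(-x^2)
  g(x) = x·cos(x)   ⇒   g'(x) = -x·sin(x) + cos(x)
  lim(x→0) f'(x)/g'(x) = lim(x→0) (6·x·e^(-x^2))/(-x·sin(x) + cos(x))
  = 0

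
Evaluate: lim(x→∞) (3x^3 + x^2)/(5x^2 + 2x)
This is an ∞/∞ indeterminate form.

Apply L'Hôpital's rule: differentiate numerator and denominator separately.
  f(x) = 3·x^3 + x^2   ⇒   f'(x) = 9·x^2 + 2·x
  g(x) = 5·x^2 + 2·x   ⇒   g'(x) = 10·x + 2
  lim(x→∞) f'(x)/g'(x) = lim(x→∞) (9·x^2 + 2·x)/(10·x + 2)
  = ∞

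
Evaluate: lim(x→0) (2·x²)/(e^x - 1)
This is a 0/0 indeterminate form.

Apply L'Hôpital's rule: differentiate numerator and denominator separately.
  f(x) = 2·x^2   ⇒   f'(x) = 4·x
  g(x) = e^(x) - 1   ⇒   g'(x) = e^(x)
  lim(x→0) f'(x)/g'(x) = lim(x→0) (4·x)/(e^(x))
  = 0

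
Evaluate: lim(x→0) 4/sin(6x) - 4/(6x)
This is an ∞-∞ indeterminate form.

Combine fractions or rationalize to convert ∞-∞ to 0/0 form:
  lim(x→0) 4/sin(6x) - 4/(6x) = 0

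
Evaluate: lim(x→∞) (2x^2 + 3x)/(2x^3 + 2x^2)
This is an ∞/∞ indeterminate form.

Apply L'Hôpital's rule: differentiate numerator and denominator separately.
  f(x) = 2·x^2 + 3·x   ⇒   f'(x) = 4·x + 3
  g(x) = 2·x^3 + 2·x^2   ⇒   g'(x) = 6·x^2 + 4·x
  lim(x→∞) f'(x)/g'(x) = lim(x→∞) (4·x + 3)/(6·x^2 + 4·x)
  = 0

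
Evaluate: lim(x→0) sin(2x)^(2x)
This is an exponential indeterminate form.

For exponential indeterminate forms, take the natural log:
  Let L = lim(x→0) sin(2x)^(2x)
  Then ln(L) = lim(x→0) [exponent × ln(base)]
  Evaluate using L'Hôpital or standard limits, then exponentiate.
  L = 1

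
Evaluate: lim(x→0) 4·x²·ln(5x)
This is a 0·∞ indeterminate form.

Rewrite 0·∞ as a quotient (0/0 or ∞/∞ form), then apply L'Hôpital's rule:
  lim(x→0) 4·x²·ln(5x) = 0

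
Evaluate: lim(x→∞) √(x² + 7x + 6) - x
This is an ∞-∞ indeterminate form.

Combine fractions or rationalize to convert ∞-∞ to 0/0 form:
  lim(x→∞) √(x² + 7x + 6) - x = 7/2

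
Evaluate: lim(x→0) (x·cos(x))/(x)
This is a 0/0 indeterminate form.

Apply L'Hôpital's rule: differentiate numerator and denominator separately.
  f(x) = x·cos(x)   ⇒   f'(x) = -x·sin(x) + cos(x)
  g(x) = x   ⇒   g'(x) = 1
  lim(x→0) f'(x)/g'(x) = lim(x→0) (-x·sin(x) + cos(x))/(1)
  = 1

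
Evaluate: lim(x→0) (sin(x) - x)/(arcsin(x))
This is a 0/0 indeterminate form.

Apply L'Hôpital's rule: differentiate numerator and denominator separately.
  f(x) = -x + sin(x)   ⇒   f'(x) = cos(x) - 1
  g(x) = asin(x)   ⇒   g'(x) = 1/sqrt(1 - x^2)
  lim(x→0) f'(x)/g'(x) = lim(x→0) (cos(x) - 1)/(1/sqrt(1 - x^2))
  = 0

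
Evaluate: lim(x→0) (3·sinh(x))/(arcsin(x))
This is a 0/0 indeterminate form.

Apply L'Hôpital's rule: differentiate numerator and denominator separately.
  f(x) = 3·sinh(x)   ⇒   f'(x) = 3·cosh(x)
  g(x) = asin(x)   ⇒   g'(x) = 1/sqrt(1 - x^2)
  lim(x→0) f'(x)/g'(x) = lim(x→0) (3·cosh(x))/(1/sqrt(1 - x^2))
  = 3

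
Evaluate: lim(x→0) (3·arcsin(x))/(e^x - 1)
This is a 0/0 indeterminate form.

Apply L'Hôpital's rule: differentiate numerator and denominator separately.
  f(x) = 3·asin(x)   ⇒   f'(x) = 3/sqrt(1 - x^2)
  g(x) = e^(x) - 1   ⇒   g'(x) = e^(x)
  lim(x→0) f'(x)/g'(x) = lim(x→0) (3/sqrt(1 - x^2))/(e^(x))
  = 3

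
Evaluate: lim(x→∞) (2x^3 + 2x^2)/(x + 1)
This is an ∞/∞ indeterminate form.

Apply L'Hôpital's rule: differentiate numerator and denominator separately.
  f(x) = 2·x^3 + 2·x^2   ⇒   f'(x) = 6·x^2 + 4·x
  g(x) = x + 1   ⇒   g'(x) = 1
  lim(x→∞) f'(x)/g'(x) = lim(x→∞) (6·x^2 + 4·x)/(1)
  = ∞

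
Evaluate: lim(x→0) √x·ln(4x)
This is a 0·∞ indeterminate form.

Rewrite 0·∞ as a quotient (0/0 or ∞/∞ form), then apply L'Hôpital's rule:
  lim(x→0) √x·ln(4x) = 0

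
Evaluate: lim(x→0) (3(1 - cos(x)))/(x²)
This is a 0/0 indeterminate form.

Apply L'Hôpital's rule: differentiate numerator and denominator separately.
  f(x) = 3 - 3·cos(x)   ⇒   f'(x) = 3·sin(x)
  g(x) = x^2   ⇒   g'(x) = 2·x
  lim(x→0) f'(x)/g'(x) = lim(x→0) (3·sin(x))/(2·x)
  = 3/2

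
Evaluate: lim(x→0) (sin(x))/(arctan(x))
This is a 0/0 indeterminate form.

Apply L'Hôpital's rule: differentiate numerator and denominator separately.
  f(x) = sin(x)   ⇒   f'(x) = cos(x)
  g(x) = atan(x)   ⇒   g'(x) = 1/(x^2 + 1)
  lim(x→0) f'(x)/g'(x) = lim(x→0) (cos(x))/(1/(x^2 + 1))
  = 1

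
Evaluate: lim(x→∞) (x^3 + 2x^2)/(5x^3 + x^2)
This is an ∞/∞ indeterminate form.

Apply L'Hôpital's rule: differentiate numerator and denominator separately.
  f(x) = x^3 + 2·x^2   ⇒   f'(x) = 3·x^2 + 4·x
  g(x) = 5·x^3 + x^2   ⇒   g'(x) = 15·x^2 + 2·x
  lim(x→∞) f'(x)/g'(x) = lim(x→∞) (3·x^2 + 4·x)/(15·x^2 + 2·x)
  = 1/5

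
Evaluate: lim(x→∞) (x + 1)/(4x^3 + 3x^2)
This is an ∞/∞ indeterminate form.

Apply L'Hôpital's rule: differentiate numerator and denominator separately.
  f(x) = x + 1   ⇒   f'(x) = 1
  g(x) = 4·x^3 + 3·x^2   ⇒   g'(x) = 12·x^2 + 6·x
  lim(x→∞) f'(x)/g'(x) = lim(x→∞) (1)/(12·x^2 + 6·x)
  = 0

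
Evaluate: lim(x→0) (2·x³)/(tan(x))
This is a 0/0 indeterminate form.

Apply L'Hôpital's rule: differentiate numerator and denominator separately.
  f(x) = 2·x^3   ⇒   f'(x) = 6·x^2
  g(x) = tan(x)   ⇒   g'(x) = tan(x)^2 + 1
  lim(x→0) f'(x)/g'(x) = lim(x→0) (6·x^2)/(tan(x)^2 + 1)
  = 0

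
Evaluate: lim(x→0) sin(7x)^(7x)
This is an exponential indeterminate form.

For exponential indeterminate forms, take the natural log:
  Let L = lim(x→0) sin(7x)^(7x)
  Then ln(L) = lim(x→0) [exponent × ln(base)]
  Evaluate using L'Hôpital or standard limits, then exponentiate.
  L = 1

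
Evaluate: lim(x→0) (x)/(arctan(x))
This is a 0/0 indeterminate form.

Apply L'Hôpital's rule: differentiate numerator and denominator separately.
  f(x) = x   ⇒   f'(x) = 1
  g(x) = atan(x)   ⇒   g'(x) = 1/(x^2 + 1)
  lim(x→0) f'(x)/g'(x) = lim(x→0) (1)/(1/(x^2 + 1))
  = 1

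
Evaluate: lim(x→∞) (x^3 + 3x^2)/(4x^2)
This is an ∞/∞ indeterminate form.

Apply L'Hôpital's rule: differentiate numerator and denominator separately.
  f(x) = x^3 + 3·x^2   ⇒   f'(x) = 3·x^2 + 6·x
  g(x) = 4·x^2   ⇒   g'(x) = 8·x
  lim(x→∞) f'(x)/g'(x) = lim(x→∞) (3·x^2 + 6·x)/(8·x)
  = ∞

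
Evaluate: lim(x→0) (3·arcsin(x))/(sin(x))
This is a 0/0 indeterminate form.

Apply L'Hôpital's rule: differentiate numerator and denominator separately.
  f(x) = 3·asin(x)   ⇒   f'(x) = 3/sqrt(1 - x^2)
  g(x) = sin(x)   ⇒   g'(x) = cos(x)
  lim(x→0) f'(x)/g'(x) = lim(x→0) (3/sqrt(1 - x^2))/(cos(x))
  = 3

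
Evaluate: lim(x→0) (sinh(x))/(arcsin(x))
This is a 0/0 indeterminate form.

Apply L'Hôpital's rule: differentiate numerator and denominator separately.
  f(x) = sinh(x)   ⇒   f'(x) = cosh(x)
  g(x) = asin(x)   ⇒   g'(x) = 1/sqrt(1 - x^2)
  lim(x→0) f'(x)/g'(x) = lim(x→0) (cosh(x))/(1/sqrt(1 - x^2))
  = 1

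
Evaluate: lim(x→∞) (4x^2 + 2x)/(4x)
This is an ∞/∞ indeterminate form.

Apply L'Hôpital's rule: differentiate numerator and denominator separately.
  f(x) = 4·x^2 + 2·x   ⇒   f'(x) = 8·x + 2
  g(x) = 4·x   ⇒   g'(x) = 4
  lim(x→∞) f'(x)/g'(x) = lim(x→∞) (8·x + 2)/(4)
  = ∞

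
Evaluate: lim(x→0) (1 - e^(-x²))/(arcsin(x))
This is a 0/0 indeterminate form.

Apply L'Hôpital's rule: differentiate numerator and denominator separately.
  f(x) = 1 - e^(-x^2)   ⇒   f'(x) = 2·x·e^(-x^2)
  g(x) = asin(x)   ⇒   g'(x) = 1/sqrt(1 - x^2)
  lim(x→0) f'(x)/g'(x) = lim(x→0) (2·x·e^(-x^2))/(1/sqrt(1 - x^2))
  = 0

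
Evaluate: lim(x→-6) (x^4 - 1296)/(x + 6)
This is a standard limit.

Factor or rationalize the expression:
  lim(x→-6) (x^4 - 1296)/(x + 6) = -864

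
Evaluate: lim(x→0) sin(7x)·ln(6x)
This is a 0·∞ indeterminate form.

Rewrite 0·∞ as a quotient (0/0 or ∞/∞ form), then apply L'Hôpital's rule:
  lim(x→0) sin(7x)·ln(6x) = 0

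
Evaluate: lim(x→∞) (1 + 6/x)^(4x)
This is an exponential indeterminate form.

For exponential indeterminate forms, take the natural log:
  Let L = lim(x→∞) (1 + 6/x)^(4x)
  Then ln(L) = lim(x→∞) [exponent × ln(base)]
  Evaluate using L'Hôpital or standard limits, then exponentiate.
  L = e^(24)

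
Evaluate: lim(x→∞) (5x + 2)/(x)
This is an ∞/∞ indeterminate form.

Apply L'Hôpital's rule: differentiate numerator and denominator separately.
  f(x) = 5·x + 2   ⇒   f'(x) = 5
  g(x) = x   ⇒   g'(x) = 1
  lim(x→∞) f'(x)/g'(x) = lim(x→∞) (5)/(1)
  = 5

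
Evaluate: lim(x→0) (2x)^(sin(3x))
This is an exponential indeterminate form.

For exponential indeterminate forms, take the natural log:
  Let L = lim(x→0) (2x)^(sin(3x))
  Then ln(L) = lim(x→0) [exponent × ln(base)]
  Evaluate using L'Hôpital or standard limits, then exponentiate.
  L = 1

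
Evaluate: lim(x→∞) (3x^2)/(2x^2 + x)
This is an ∞/∞ indeterminate form.

Apply L'Hôpital's rule: differentiate numerator and denominator separately.
  f(x) = 3·x^2   ⇒   f'(x) = 6·x
  g(x) = 2·x^2 + x   ⇒   g'(x) = 4·x + 1
  lim(x→∞) f'(x)/g'(x) = lim(x→∞) (6·x)/(4·x + 1)
  = 3/2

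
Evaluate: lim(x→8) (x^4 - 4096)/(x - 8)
This is a standard limit.

Factor or rationalize the expression:
  lim(x→8) (x^4 - 4096)/(x - 8) = 2048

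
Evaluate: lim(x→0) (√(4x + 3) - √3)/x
This is a standard limit.

Factor or rationalize the expression:
  lim(x→0) (√(4x + 3) - √3)/x = 2·sqrt(3)/3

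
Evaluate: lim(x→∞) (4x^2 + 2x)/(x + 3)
This is an ∞/∞ indeterminate form.

Apply L'Hôpital's rule: differentiate numerator and denominator separately.
  f(x) = 4·x^2 + 2·x   ⇒   f'(x) = 8·x + 2
  g(x) = x + 3   ⇒   g'(x) = 1
  lim(x→∞) f'(x)/g'(x) = lim(x→∞) (8·x + 2)/(1)
  = ∞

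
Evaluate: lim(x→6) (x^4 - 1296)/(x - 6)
This is a standard limit.

Factor or rationalize the expression:
  lim(x→6) (x^4 - 1296)/(x - 6) = 864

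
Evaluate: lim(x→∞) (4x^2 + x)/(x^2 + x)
This is an ∞/∞ indeterminate form.

Apply L'Hôpital's rule: differentiate numerator and denominator separately.
  f(x) = 4·x^2 + x   ⇒   f'(x) = 8·x + 1
  g(x) = x^2 + x   ⇒   g'(x) = 2·x + 1
  lim(x→∞) f'(x)/g'(x) = lim(x→∞) (8·x + 1)/(2·x + 1)
  = 4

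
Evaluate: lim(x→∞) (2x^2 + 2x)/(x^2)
This is an ∞/∞ indeterminate form.

Apply L'Hôpital's rule: differentiate numerator and denominator separately.
  f(x) = 2·x^2 + 2·x   ⇒   f'(x) = 4·x + 2
  g(x) = x^2   ⇒   g'(x) = 2·x
  lim(x→∞) f'(x)/g'(x) = lim(x→∞) (4·x + 2)/(2·x)
  = 2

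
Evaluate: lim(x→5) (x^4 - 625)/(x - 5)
This is a standard limit.

Factor or rationalize the expression:
  lim(x→5) (x^4 - 625)/(x - 5) = 500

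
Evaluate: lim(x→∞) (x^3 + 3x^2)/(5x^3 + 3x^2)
This is an ∞/∞ indeterminate form.

Apply L'Hôpital's rule: differentiate numerator and denominator separately.
  f(x) = x^3 + 3·x^2   ⇒   f'(x) = 3·x^2 + 6·x
  g(x) = 5·x^3 + 3·x^2   ⇒   g'(x) = 15·x^2 + 6·x
  lim(x→∞) f'(x)/g'(x) = lim(x→∞) (3·x^2 + 6·x)/(15·x^2 + 6·x)
  = 1/5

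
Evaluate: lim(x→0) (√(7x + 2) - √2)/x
This is a standard limit.

Factor or rationalize the expression:
  lim(x→0) (√(7x + 2) - √2)/x = 7·sqrt(2)/4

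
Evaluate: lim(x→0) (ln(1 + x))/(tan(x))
This is a 0/0 indeterminate form.

Apply L'Hôpital's rule: differentiate numerator and denominator separately.
  f(x) = ln(x + 1)   ⇒   f'(x) = 1/(x + 1)
  g(x) = tan(x)   ⇒   g'(x) = tan(x)^2 + 1
  lim(x→0) f'(x)/g'(x) = lim(x→0) (1/(x + 1))/(tan(x)^2 + 1)
  = 1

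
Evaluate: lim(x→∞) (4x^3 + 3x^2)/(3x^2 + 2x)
This is an ∞/∞ indeterminate form.

Apply L'Hôpital's rule: differentiate numerator and denominator separately.
  f(x) = 4·x^3 + 3·x^2   ⇒   f'(x) = 12·x^2 + 6·x
  g(x) = 3·x^2 + 2·x   ⇒   g'(x) = 6·x + 2
  lim(x→∞) f'(x)/g'(x) = lim(x→∞) (12·x^2 + 6·x)/(6·x + 2)
  = ∞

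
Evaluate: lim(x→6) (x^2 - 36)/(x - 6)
This is a standard limit.

Factor or rationalize the expression:
  lim(x→6) (x^2 - 36)/(x - 6) = 12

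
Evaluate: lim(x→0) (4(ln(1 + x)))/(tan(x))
This is a 0/0 indeterminate form.

Apply L'Hôpital's rule: differentiate numerator and denominator separately.
  f(x) = 4·ln(x + 1)   ⇒   f'(x) = 4/(x + 1)
  g(x) = tan(x)   ⇒   g'(x) = tan(x)^2 + 1
  lim(x→0) f'(x)/g'(x) = lim(x→0) (4/(x + 1))/(tan(x)^2 + 1)
  = 4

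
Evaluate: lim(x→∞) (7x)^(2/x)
This is an exponential indeterminate form.

For exponential indeterminate forms, take the natural log:
  Let L = lim(x→∞) (7x)^(2/x)
  Then ln(L) = lim(x→∞) [exponent × ln(base)]
  Evaluate using L'Hôpital or standard limits, then exponentiate.
  L = 1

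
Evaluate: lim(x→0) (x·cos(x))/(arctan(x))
This is a 0/0 indeterminate form.

Apply L'Hôpital's rule: differentiate numerator and denominator separately.
  f(x) = x·cos(x)   ⇒   f'(x) = -x·sin(x) + cos(x)
  g(x) = atan(x)   ⇒   g'(x) = 1/(x^2 + 1)
  lim(x→0) f'(x)/g'(x) = lim(x→0) (-x·sin(x) + cos(x))/(1/(x^2 + 1))
  = 1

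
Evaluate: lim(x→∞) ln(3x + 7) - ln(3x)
This is an ∞-∞ indeterminate form.

Combine fractions or rationalize to convert ∞-∞ to 0/0 form:
  lim(x→∞) ln(3x + 7) - ln(3x) = 0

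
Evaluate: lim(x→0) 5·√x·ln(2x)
This is a 0·∞ indeterminate form.

Rewrite 0·∞ as a quotient (0/0 or ∞/∞ form), then apply L'Hôpital's rule:
  lim(x→0) 5·√x·ln(2x) = 0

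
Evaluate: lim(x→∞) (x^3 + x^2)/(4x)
This is an ∞/∞ indeterminate form.

Apply L'Hôpital's rule: differentiate numerator and denominator separately.
  f(x) = x^3 + x^2   ⇒   f'(x) = 3·x^2 + 2·x
  g(x) = 4·x   ⇒   g'(x) = 4
  lim(x→∞) f'(x)/g'(x) = lim(x→∞) (3·x^2 + 2·x)/(4)
  = ∞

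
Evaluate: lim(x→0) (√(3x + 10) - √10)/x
This is a standard limit.

Factor or rationalize the expression:
  lim(x→0) (√(3x + 10) - √10)/x = 3·sqrt(10)/20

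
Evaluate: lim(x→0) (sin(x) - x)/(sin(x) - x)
This is a 0/0 indeterminate form.

Apply L'Hôpital's rule: differentiate numerator and denominator separately.
  f(x) = -x + sin(x)   ⇒   f'(x) = cos(x) - 1
  g(x) = -x + sin(x)   ⇒   g'(x) = cos(x) - 1
  lim(x→0) f'(x)/g'(x) = lim(x→0) (cos(x) - 1)/(cos(x) - 1)
  = 1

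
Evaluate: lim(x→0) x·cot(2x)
This is a 0·∞ indeterminate form.

Rewrite 0·∞ as a quotient (0/0 or ∞/∞ form), then apply L'Hôpital's rule:
  lim(x→0) x·cot(2x) = 1/2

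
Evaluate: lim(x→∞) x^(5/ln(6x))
This is an exponential indeterminate form.

For exponential indeterminate forms, take the natural log:
  Let L = lim(x→∞) x^(5/ln(6x))
  Then ln(L) = lim(x→∞) [exponent × ln(base)]
  Evaluate using L'Hôpital or standard limits, then exponentiate.
  L = e^(5)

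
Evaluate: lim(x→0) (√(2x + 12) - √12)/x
This is a standard limit.

Factor or rationalize the expression:
  lim(x→0) (√(2x + 12) - √12)/x = sqrt(3)/6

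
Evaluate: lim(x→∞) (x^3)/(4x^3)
This is an ∞/∞ indeterminate form.

Apply L'Hôpital's rule: differentiate numerator and denominator separately.
  f(x) = x^3   ⇒   f'(x) = 3·x^2
  g(x) = 4·x^3   ⇒   g'(x) = 12·x^2
  lim(x→∞) f'(x)/g'(x) = lim(x→∞) (3·x^2)/(12·x^2)
  = 1/4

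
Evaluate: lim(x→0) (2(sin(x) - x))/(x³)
This is a 0/0 indeterminate form.

Apply L'Hôpital's rule: differentiate numerator and denominator separately.
  f(x) = -2·x + 2·sin(x)   ⇒   f'(x) = 2·cos(x) - 2
  g(x) = x^3   ⇒   g'(x) = 3·x^2
  lim(x→0) f'(x)/g'(x) = lim(x→0) (2·cos(x) - 2)/(3·x^2)
  = -1/3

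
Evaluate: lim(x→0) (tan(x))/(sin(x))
This is a 0/0 indeterminate form.

Apply L'Hôpital's rule: differentiate numerator and denominator separately.
  f(x) = tan(x)   ⇒   f'(x) = tan(x)^2 + 1
  g(x) = sin(x)   ⇒   g'(x) = cos(x)
  lim(x→0) f'(x)/g'(x) = lim(x→0) (tan(x)^2 + 1)/(cos(x))
  = 1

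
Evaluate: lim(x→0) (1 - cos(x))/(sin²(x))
This is a 0/0 indeterminate form.

Apply L'Hôpital's rule: differentiate numerator and denominator separately.
  f(x) = 1 - cos(x)   ⇒   f'(x) = sin(x)
  g(x) = sin(x)^2   ⇒   g'(x) = 2·sin(x)·cos(x)
  lim(x→0) f'(x)/g'(x) = lim(x→0) (sin(x))/(2·sin(x)·cos(x))
  = 1/2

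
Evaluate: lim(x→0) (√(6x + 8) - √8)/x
This is a standard limit.

Factor or rationalize the expression:
  lim(x→0) (√(6x + 8) - √8)/x = 3·sqrt(2)/4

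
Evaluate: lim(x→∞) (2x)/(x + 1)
This is an ∞/∞ indeterminate form.

Apply L'Hôpital's rule: differentiate numerator and denominator separately.
  f(x) = 2·x   ⇒   f'(x) = 2
  g(x) = x + 1   ⇒   g'(x) = 1
  lim(x→∞) f'(x)/g'(x) = lim(x→∞) (2)/(1)
  = 2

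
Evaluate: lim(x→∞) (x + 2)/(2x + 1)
This is an ∞/∞ indeterminate form.

Apply L'Hôpital's rule: differentiate numerator and denominator separately.
  f(x) = x + 2   ⇒   f'(x) = 1
  g(x) = 2·x + 1   ⇒   g'(x) = 2
  lim(x→∞) f'(x)/g'(x) = lim(x→∞) (1)/(2)
  = 1/2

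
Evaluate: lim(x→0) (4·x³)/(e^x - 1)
This is a 0/0 indeterminate form.

Apply L'Hôpital's rule: differentiate numerator and denominator separately.
  f(x) = 4·x^3   ⇒   f'(x) = 12·x^2
  g(x) = e^(x) - 1   ⇒   g'(x) = e^(x)
  lim(x→0) f'(x)/g'(x) = lim(x→0) (12·x^2)/(e^(x))
  = 0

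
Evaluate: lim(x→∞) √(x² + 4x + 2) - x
This is an ∞-∞ indeterminate form.

Combine fractions or rationalize to convert ∞-∞ to 0/0 form:
  lim(x→∞) √(x² + 4x + 2) - x = 2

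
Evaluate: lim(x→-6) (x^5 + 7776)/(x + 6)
This is a standard limit.

Factor or rationalize the expression:
  lim(x→-6) (x^5 + 7776)/(x + 6) = 6480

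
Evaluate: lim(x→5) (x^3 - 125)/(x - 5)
This is a standard limit.

Factor or rationalize the expression:
  lim(x→5) (x^3 - 125)/(x - 5) = 75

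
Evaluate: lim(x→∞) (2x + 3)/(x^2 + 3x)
This is an ∞/∞ indeterminate form.

Apply L'Hôpital's rule: differentiate numerator and denominator separately.
  f(x) = 2·x + 3   ⇒   f'(x) = 2
  g(x) = x^2 + 3·x   ⇒   g'(x) = 2·x + 3
  lim(x→∞) f'(x)/g'(x) = lim(x→∞) (2)/(2·x + 3)
  = 0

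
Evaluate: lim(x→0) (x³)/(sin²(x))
This is a 0/0 indeterminate form.

Apply L'Hôpital's rule: differentiate numerator and denominator separately.
  f(x) = x^3   ⇒   f'(x) = 3·x^2
  g(x) = sin(x)^2   ⇒   g'(x) = 2·sin(x)·cos(x)
  lim(x→0) f'(x)/g'(x) = lim(x→0) (3·x^2)/(2·sin(x)·cos(x))
  = 0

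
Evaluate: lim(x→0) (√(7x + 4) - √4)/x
This is a standard limit.

Factor or rationalize the expression:
  lim(x→0) (√(7x + 4) - √4)/x = 7/4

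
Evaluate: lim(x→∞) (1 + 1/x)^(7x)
This is an exponential indeterminate form.

For exponential indeterminate forms, take the natural log:
  Let L = lim(x→∞) (1 + 1/x)^(7x)
  Then ln(L) = lim(x→∞) [exponent × ln(base)]
  Evaluate using L'Hôpital or standard limits, then exponentiate.
  L = e^(7)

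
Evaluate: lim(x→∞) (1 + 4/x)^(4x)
This is an exponential indeterminate form.

For exponential indeterminate forms, take the natural log:
  Let L = lim(x→∞) (1 + 4/x)^(4x)
  Then ln(L) = lim(x→∞) [exponent × ln(base)]
  Evaluate using L'Hôpital or standard limits, then exponentiate.
  L = e^(16)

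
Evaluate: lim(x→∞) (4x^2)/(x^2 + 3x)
This is an ∞/∞ indeterminate form.

Apply L'Hôpital's rule: differentiate numerator and denominator separately.
  f(x) = 4·x^2   ⇒   f'(x) = 8·x
  g(x) = x^2 + 3·x   ⇒   g'(x) = 2·x + 3
  lim(x→∞) f'(x)/g'(x) = lim(x→∞) (8·x)/(2·x + 3)
  = 4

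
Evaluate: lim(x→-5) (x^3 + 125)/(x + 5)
This is a standard limit.

Factor or rationalize the expression:
  lim(x→-5) (x^3 + 125)/(x + 5) = 75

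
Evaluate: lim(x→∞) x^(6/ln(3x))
This is an exponential indeterminate form.

For exponential indeterminate forms, take the natural log:
  Let L = lim(x→∞) x^(6/ln(3x))
  Then ln(L) = lim(x→∞) [exponent × ln(base)]
  Evaluate using L'Hôpital or standard limits, then exponentiate.
  L = e^(6)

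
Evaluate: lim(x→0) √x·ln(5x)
This is a 0·∞ indeterminate form.

Rewrite 0·∞ as a quotient (0/0 or ∞/∞ form), then apply L'Hôpital's rule:
  lim(x→0) √x·ln(5x) = 0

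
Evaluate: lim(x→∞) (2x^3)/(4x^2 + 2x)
This is an ∞/∞ indeterminate form.

Apply L'Hôpital's rule: differentiate numerator and denominator separately.
  f(x) = 2·x^3   ⇒   f'(x) = 6·x^2
  g(x) = 4·x^2 + 2·x   ⇒   g'(x) = 8·x + 2
  lim(x→∞) f'(x)/g'(x) = lim(x→∞) (6·x^2)/(8·x + 2)
  = ∞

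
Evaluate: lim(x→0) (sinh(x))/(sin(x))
This is a 0/0 indeterminate form.

Apply L'Hôpital's rule: differentiate numerator and denominator separately.
  f(x) = sinh(x)   ⇒   f'(x) = cosh(x)
  g(x) = sin(x)   ⇒   g'(x) = cos(x)
  lim(x→0) f'(x)/g'(x) = lim(x→0) (cosh(x))/(cos(x))
  = 1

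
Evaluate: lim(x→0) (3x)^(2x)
This is an exponential indeterminate form.

For exponential indeterminate forms, take the natural log:
  Let L = lim(x→0) (3x)^(2x)
  Then ln(L) = lim(x→0) [exponent × ln(base)]
  Evaluate using L'Hôpital or standard limits, then exponentiate.
  L = 1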